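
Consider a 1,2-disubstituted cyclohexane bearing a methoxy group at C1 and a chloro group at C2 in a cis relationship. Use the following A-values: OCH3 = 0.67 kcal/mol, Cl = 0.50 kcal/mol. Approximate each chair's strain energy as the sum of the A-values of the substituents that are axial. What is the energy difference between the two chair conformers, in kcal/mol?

0.17 kcal/mol

C1 and C2 have opposite parity, so for the cis isomer the two substituents are one axial and one equatorial in each chair.
Chair I (methoxy axial, chloro equatorial): E = 0.67 kcal/mol.
Chair II (methoxy equatorial, chloro axial): E = 0.50 kcal/mol.
ΔE = 0.67 − 0.50 = 0.17 kcal/mol; chair II is more stable.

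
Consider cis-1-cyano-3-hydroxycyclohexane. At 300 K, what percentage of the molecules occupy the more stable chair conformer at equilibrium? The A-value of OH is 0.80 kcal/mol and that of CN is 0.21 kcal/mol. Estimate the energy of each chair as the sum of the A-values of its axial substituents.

C1 and C3 have the same parity, so for the cis isomer the two substituents are e,e in one chair and a,a in the other.
Chair I (hydroxyl axial, cyano axial): E = 1.01 kcal/mol; chair II (hydroxyl equatorial, cyano equatorial): E = 0.00 kcal/mol.
ΔG = 1.01 kcal/mol between the two chairs.
K = exp(ΔG/RT) with R = 1.987×10⁻³ kcal mol⁻¹ K⁻¹ and T = 300 K gives K ≈ 5.44.
Fraction in the lower-energy chair = K/(K+1) = 84.5%.

84.5%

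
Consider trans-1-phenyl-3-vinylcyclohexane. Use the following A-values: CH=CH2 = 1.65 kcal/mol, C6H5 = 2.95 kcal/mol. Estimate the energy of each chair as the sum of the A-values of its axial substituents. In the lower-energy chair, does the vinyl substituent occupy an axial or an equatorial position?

axial

C1 and C3 have the same parity, so for the trans isomer the two substituents are one axial and one equatorial in each chair.
Chair I (vinyl axial, phenyl equatorial): E = 1.65 kcal/mol.
Chair II (vinyl equatorial, phenyl axial): E = 2.95 kcal/mol.
Chair I is the more stable (lower-energy) conformer, and in that chair the vinyl group is axial.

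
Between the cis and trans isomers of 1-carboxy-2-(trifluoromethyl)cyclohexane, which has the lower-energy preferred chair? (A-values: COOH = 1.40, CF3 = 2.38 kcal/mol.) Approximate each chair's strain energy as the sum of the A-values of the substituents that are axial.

At 1,2 positions (parity opposite): cis → (a,e or e,a); trans → (e,e or a,a).
Best chair for cis: E = 1.40 kcal/mol; best chair for trans: E = 0.00 kcal/mol.
The trans isomer is lower by 1.40 kcal/mol.

trans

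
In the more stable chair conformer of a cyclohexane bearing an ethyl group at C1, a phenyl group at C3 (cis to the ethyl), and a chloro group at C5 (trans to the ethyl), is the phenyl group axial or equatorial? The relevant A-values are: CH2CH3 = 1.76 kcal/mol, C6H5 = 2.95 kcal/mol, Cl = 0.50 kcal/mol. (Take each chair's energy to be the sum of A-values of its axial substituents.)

equatorial

Chair I (ethyl axial, phenyl axial, chloro equatorial): E = 4.71 kcal/mol.
Chair II (ethyl equatorial, phenyl equatorial, chloro axial): E = 0.50 kcal/mol.
Chair II is the more stable (lower-energy) conformer, and in that chair the phenyl group is equatorial.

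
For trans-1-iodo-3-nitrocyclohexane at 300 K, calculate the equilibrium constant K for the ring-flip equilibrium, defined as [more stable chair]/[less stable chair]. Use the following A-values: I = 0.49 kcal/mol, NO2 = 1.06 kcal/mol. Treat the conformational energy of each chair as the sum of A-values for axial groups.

C1 and C3 have the same parity, so for the trans isomer the two substituents are one axial and one equatorial in each chair.
Chair I (iodo axial, nitro equatorial): E = 0.49 kcal/mol; chair II (iodo equatorial, nitro axial): E = 1.06 kcal/mol.
ΔG = 0.57 kcal/mol between the two chairs.
K = exp(ΔG/RT) with R = 1.987×10⁻³ kcal mol⁻¹ K⁻¹ and T = 300 K gives K ≈ 2.6.

K ≈ 2.60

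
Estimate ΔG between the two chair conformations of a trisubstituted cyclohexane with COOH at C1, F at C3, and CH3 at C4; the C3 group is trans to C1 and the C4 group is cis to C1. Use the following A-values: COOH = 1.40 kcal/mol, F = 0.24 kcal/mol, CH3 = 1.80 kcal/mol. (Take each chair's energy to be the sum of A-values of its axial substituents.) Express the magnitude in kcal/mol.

0.64 kcal/mol

Chair I (carboxyl axial, fluoro equatorial, methyl equatorial): E = 1.40 kcal/mol.
Chair II (carboxyl equatorial, fluoro axial, methyl axial): E = 2.04 kcal/mol.
ΔE = 2.04 − 1.40 = 0.64 kcal/mol; chair I is more stable.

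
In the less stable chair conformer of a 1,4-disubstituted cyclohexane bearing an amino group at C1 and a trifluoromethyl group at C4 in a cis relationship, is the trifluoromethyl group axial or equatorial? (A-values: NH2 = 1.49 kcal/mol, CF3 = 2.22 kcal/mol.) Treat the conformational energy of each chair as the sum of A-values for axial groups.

C1 and C4 have opposite parity, so for the cis isomer the two substituents are one axial and one equatorial in each chair.
Chair I (amino axial, trifluoromethyl equatorial): E = 1.49 kcal/mol.
Chair II (amino equatorial, trifluoromethyl axial): E = 2.22 kcal/mol.
Chair II is the less stable (higher-energy) conformer, and in that chair the trifluoromethyl group is axial.

axial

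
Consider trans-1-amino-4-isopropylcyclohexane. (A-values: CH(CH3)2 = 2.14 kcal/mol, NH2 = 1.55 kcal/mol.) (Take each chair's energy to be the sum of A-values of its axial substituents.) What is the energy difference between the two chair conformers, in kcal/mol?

C1 and C4 have opposite parity, so for the trans isomer the two substituents are e,e in one chair and a,a in the other.
Chair I (isopropyl axial, amino axial): E = 3.69 kcal/mol.
Chair II (isopropyl equatorial, amino equatorial): E = 0.00 kcal/mol.
ΔE = 3.69 − 0.00 = 3.69 kcal/mol; chair II is more stable.

3.69 kcal/mol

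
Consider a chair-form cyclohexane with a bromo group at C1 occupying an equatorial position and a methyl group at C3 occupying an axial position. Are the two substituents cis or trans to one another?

C1 and C3 have the same parity, so their axial bonds point in the same direction.
With same-parity carbons, two substituents on the same face are both axial or both equatorial; opposite faces give one of each.
Here the groups are equatorial/axial → opposite face → trans.

trans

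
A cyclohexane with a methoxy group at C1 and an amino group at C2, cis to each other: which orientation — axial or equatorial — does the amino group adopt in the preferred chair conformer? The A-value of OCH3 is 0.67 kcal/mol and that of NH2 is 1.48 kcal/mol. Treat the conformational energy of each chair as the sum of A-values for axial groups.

C1 and C2 have opposite parity, so for the cis isomer the two substituents are one axial and one equatorial in each chair.
Chair I (methoxy axial, amino equatorial): E = 0.67 kcal/mol.
Chair II (methoxy equatorial, amino axial): E = 1.48 kcal/mol.
Chair I is the more stable (lower-energy) conformer, and in that chair the amino group is equatorial.

equatorial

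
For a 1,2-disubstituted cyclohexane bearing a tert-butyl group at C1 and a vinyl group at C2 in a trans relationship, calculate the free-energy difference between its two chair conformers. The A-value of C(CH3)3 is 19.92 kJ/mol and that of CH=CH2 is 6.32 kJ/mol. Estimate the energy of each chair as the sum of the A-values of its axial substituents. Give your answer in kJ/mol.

26.24 kJ/mol

C1 and C2 have opposite parity, so for the trans isomer the two substituents are e,e in one chair and a,a in the other.
Chair I (tert-butyl axial, vinyl axial): E = 26.24 kJ/mol.
Chair II (tert-butyl equatorial, vinyl equatorial): E = 0.00 kJ/mol.
ΔE = 26.24 − 0.00 = 26.24 kJ/mol; chair II is more stable.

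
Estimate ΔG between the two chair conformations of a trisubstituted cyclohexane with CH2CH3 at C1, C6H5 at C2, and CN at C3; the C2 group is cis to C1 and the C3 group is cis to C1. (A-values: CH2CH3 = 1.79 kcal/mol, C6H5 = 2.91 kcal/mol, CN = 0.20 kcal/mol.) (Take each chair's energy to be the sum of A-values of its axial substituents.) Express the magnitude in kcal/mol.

0.92 kcal/mol

Chair I (ethyl axial, phenyl equatorial, cyano axial): E = 1.99 kcal/mol.
Chair II (ethyl equatorial, phenyl axial, cyano equatorial): E = 2.91 kcal/mol.
ΔE = 2.91 − 1.99 = 0.92 kcal/mol; chair I is more stable.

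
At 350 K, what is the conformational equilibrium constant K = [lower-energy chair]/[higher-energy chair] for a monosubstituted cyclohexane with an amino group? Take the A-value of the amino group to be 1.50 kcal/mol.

K ≈ 8.64

One chair has the amino group axial (E = 1.50 kcal/mol) and the other has it equatorial (E = 0).
ΔG = 1.50 kcal/mol between the two chairs.
K = exp(ΔG/RT) with R = 1.987×10⁻³ kcal mol⁻¹ K⁻¹ and T = 350 K gives K ≈ 8.64.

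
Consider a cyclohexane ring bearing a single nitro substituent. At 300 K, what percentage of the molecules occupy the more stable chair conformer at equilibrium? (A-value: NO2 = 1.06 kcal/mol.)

85.5%

One chair has the nitro group axial (E = 1.06 kcal/mol) and the other has it equatorial (E = 0).
ΔG = 1.06 kcal/mol between the two chairs.
K = exp(ΔG/RT) with R = 1.987×10⁻³ kcal mol⁻¹ K⁻¹ and T = 300 K gives K ≈ 5.92.
Fraction in the lower-energy chair = K/(K+1) = 85.5%.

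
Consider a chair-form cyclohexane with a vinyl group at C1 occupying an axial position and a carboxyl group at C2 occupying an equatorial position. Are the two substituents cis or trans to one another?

cis

C1 and C2 have opposite parity, so their axial bonds point in opposite directions.
With opposite-parity carbons, two substituents on the same face are one axial and one equatorial; opposite faces give both axial or both equatorial.
Here the groups are axial/equatorial → same face → cis.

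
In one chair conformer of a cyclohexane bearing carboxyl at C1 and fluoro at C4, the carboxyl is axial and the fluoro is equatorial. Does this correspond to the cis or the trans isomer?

cis

C1 and C4 have opposite parity, so their axial bonds point in opposite directions.
With opposite-parity carbons, two substituents on the same face are one axial and one equatorial; opposite faces give both axial or both equatorial.
Here the groups are axial/equatorial → same face → cis.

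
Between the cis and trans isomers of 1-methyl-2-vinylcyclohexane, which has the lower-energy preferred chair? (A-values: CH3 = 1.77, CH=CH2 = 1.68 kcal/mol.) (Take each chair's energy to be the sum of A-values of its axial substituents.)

At 1,2 positions (parity opposite): cis → (a,e or e,a); trans → (e,e or a,a).
Best chair for cis: E = 1.68 kcal/mol; best chair for trans: E = 0.00 kcal/mol.
The trans isomer is lower by 1.68 kcal/mol.

trans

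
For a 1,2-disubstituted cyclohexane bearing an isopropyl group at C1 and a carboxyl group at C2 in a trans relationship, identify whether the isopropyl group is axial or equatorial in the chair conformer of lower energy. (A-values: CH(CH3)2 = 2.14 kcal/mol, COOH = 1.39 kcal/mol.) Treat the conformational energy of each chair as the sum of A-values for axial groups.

equatorial

C1 and C2 have opposite parity, so for the trans isomer the two substituents are e,e in one chair and a,a in the other.
Chair I (isopropyl axial, carboxyl axial): E = 3.53 kcal/mol.
Chair II (isopropyl equatorial, carboxyl equatorial): E = 0.00 kcal/mol.
Chair II is the more stable (lower-energy) conformer, and in that chair the isopropyl group is equatorial.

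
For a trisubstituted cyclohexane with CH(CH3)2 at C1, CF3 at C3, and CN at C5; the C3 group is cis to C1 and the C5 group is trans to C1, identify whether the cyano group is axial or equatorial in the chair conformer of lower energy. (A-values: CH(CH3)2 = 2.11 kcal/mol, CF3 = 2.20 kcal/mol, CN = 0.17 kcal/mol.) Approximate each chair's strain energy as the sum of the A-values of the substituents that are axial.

Chair I (isopropyl axial, trifluoromethyl axial, cyano equatorial): E = 4.31 kcal/mol.
Chair II (isopropyl equatorial, trifluoromethyl equatorial, cyano axial): E = 0.17 kcal/mol.
Chair II is the more stable (lower-energy) conformer, and in that chair the cyano group is axial.

axial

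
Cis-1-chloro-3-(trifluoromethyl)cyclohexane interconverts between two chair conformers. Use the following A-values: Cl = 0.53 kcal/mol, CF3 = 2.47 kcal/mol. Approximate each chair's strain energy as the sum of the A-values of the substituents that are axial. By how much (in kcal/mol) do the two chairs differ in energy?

3.00 kcal/mol

C1 and C3 have the same parity, so for the cis isomer the two substituents are e,e in one chair and a,a in the other.
Chair I (chloro axial, trifluoromethyl axial): E = 3.00 kcal/mol.
Chair II (chloro equatorial, trifluoromethyl equatorial): E = 0.00 kcal/mol.
ΔE = 3.00 − 0.00 = 3.00 kcal/mol; chair II is more stable.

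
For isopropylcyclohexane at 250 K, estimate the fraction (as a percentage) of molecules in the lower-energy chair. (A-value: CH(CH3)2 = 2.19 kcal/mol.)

One chair has the isopropyl group axial (E = 2.19 kcal/mol) and the other has it equatorial (E = 0).
ΔG = 2.19 kcal/mol between the two chairs.
K = exp(ΔG/RT) with R = 1.987×10⁻³ kcal mol⁻¹ K⁻¹ and T = 250 K gives K ≈ 82.2.
Fraction in the lower-energy chair = K/(K+1) = 98.8%.

98.8%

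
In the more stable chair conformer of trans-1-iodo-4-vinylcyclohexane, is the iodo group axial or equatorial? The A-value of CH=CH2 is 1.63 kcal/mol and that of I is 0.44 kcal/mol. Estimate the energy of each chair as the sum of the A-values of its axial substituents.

C1 and C4 have opposite parity, so for the trans isomer the two substituents are e,e in one chair and a,a in the other.
Chair I (vinyl axial, iodo axial): E = 2.07 kcal/mol.
Chair II (vinyl equatorial, iodo equatorial): E = 0.00 kcal/mol.
Chair II is the more stable (lower-energy) conformer, and in that chair the iodo group is equatorial.

equatorial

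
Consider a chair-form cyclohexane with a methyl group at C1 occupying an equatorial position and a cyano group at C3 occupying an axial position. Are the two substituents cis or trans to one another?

trans

C1 and C3 have the same parity, so their axial bonds point in the same direction.
With same-parity carbons, two substituents on the same face are both axial or both equatorial; opposite faces give one of each.
Here the groups are equatorial/axial → opposite face → trans.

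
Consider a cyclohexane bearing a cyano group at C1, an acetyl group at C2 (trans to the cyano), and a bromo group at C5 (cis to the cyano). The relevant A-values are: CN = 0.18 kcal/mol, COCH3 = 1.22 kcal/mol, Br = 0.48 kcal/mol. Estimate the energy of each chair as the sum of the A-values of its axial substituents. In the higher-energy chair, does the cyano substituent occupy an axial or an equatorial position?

axial

Chair I (cyano axial, acetyl axial, bromo axial): E = 1.88 kcal/mol.
Chair II (cyano equatorial, acetyl equatorial, bromo equatorial): E = 0.00 kcal/mol.
Chair I is the less stable (higher-energy) conformer, and in that chair the cyano group is axial.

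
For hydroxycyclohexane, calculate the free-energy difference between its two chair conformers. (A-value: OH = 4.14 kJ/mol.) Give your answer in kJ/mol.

4.14 kJ/mol

A monosubstituted cyclohexane has one chair with the hydroxyl group axial (E = A = 4.14 kJ/mol) and one with it equatorial (E = 0).
ΔE = 4.14 − 0 = 4.14 kJ/mol.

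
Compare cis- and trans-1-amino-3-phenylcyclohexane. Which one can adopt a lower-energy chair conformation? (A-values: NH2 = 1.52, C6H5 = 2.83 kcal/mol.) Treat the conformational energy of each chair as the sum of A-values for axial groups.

cis

At 1,3 positions (parity same): cis → (e,e or a,a); trans → (a,e or e,a).
Best chair for cis: E = 0.00 kcal/mol; best chair for trans: E = 1.52 kcal/mol.
The cis isomer is lower by 1.52 kcal/mol.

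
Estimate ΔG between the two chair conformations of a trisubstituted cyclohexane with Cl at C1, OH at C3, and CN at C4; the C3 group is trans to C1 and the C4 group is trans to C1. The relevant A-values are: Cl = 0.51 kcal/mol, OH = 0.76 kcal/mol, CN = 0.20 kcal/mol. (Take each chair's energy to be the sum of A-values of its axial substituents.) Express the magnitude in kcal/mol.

Chair I (chloro axial, hydroxyl equatorial, cyano axial): E = 0.71 kcal/mol.
Chair II (chloro equatorial, hydroxyl axial, cyano equatorial): E = 0.76 kcal/mol.
ΔE = 0.76 − 0.71 = 0.05 kcal/mol; chair I is more stable.

0.05 kcal/mol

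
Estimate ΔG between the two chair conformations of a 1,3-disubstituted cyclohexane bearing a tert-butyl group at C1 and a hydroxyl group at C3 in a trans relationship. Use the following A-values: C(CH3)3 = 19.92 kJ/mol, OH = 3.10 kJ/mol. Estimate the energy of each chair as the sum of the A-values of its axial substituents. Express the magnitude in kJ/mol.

C1 and C3 have the same parity, so for the trans isomer the two substituents are one axial and one equatorial in each chair.
Chair I (tert-butyl axial, hydroxyl equatorial): E = 19.92 kJ/mol.
Chair II (tert-butyl equatorial, hydroxyl axial): E = 3.10 kJ/mol.
ΔE = 19.92 − 3.10 = 16.82 kJ/mol; chair II is more stable.

16.82 kJ/mol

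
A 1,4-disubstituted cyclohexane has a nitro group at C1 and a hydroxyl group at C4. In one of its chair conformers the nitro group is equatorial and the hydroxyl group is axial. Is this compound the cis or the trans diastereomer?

C1 and C4 have opposite parity, so their axial bonds point in opposite directions.
With opposite-parity carbons, two substituents on the same face are one axial and one equatorial; opposite faces give both axial or both equatorial.
Here the groups are equatorial/axial → same face → cis.

cis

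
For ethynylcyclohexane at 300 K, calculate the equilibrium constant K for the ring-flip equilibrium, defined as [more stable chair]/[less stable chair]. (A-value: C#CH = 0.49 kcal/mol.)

K ≈ 2.28

One chair has the ethynyl group axial (E = 0.49 kcal/mol) and the other has it equatorial (E = 0).
ΔG = 0.49 kcal/mol between the two chairs.
K = exp(ΔG/RT) with R = 1.987×10⁻³ kcal mol⁻¹ K⁻¹ and T = 300 K gives K ≈ 2.28.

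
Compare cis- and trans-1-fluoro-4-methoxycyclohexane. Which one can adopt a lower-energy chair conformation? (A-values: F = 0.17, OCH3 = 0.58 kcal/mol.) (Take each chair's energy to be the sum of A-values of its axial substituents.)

trans

At 1,4 positions (parity opposite): cis → (a,e or e,a); trans → (e,e or a,a).
Best chair for cis: E = 0.17 kcal/mol; best chair for trans: E = 0.00 kcal/mol.
The trans isomer is lower by 0.17 kcal/mol.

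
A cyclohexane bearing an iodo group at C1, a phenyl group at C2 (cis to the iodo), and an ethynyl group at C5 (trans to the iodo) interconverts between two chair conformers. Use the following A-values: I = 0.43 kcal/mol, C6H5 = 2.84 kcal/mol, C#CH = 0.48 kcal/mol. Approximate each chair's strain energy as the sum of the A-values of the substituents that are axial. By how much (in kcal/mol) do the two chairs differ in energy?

2.89 kcal/mol

Chair I (iodo axial, phenyl equatorial, ethynyl equatorial): E = 0.43 kcal/mol.
Chair II (iodo equatorial, phenyl axial, ethynyl axial): E = 3.32 kcal/mol.
ΔE = 3.32 − 0.43 = 2.89 kcal/mol; chair I is more stable.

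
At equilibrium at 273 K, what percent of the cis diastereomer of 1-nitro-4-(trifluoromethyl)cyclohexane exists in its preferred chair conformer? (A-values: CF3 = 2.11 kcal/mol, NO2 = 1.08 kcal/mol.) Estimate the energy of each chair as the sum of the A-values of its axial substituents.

87.0%

C1 and C4 have opposite parity, so for the cis isomer the two substituents are one axial and one equatorial in each chair.
Chair I (trifluoromethyl axial, nitro equatorial): E = 2.11 kcal/mol; chair II (trifluoromethyl equatorial, nitro axial): E = 1.08 kcal/mol.
ΔG = 1.03 kcal/mol between the two chairs.
K = exp(ΔG/RT) with R = 1.987×10⁻³ kcal mol⁻¹ K⁻¹ and T = 273 K gives K ≈ 6.68.
Fraction in the lower-energy chair = K/(K+1) = 87.0%.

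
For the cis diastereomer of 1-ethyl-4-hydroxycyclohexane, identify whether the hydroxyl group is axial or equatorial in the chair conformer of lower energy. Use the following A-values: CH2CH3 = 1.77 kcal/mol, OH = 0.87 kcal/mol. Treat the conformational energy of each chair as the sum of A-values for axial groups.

C1 and C4 have opposite parity, so for the cis isomer the two substituents are one axial and one equatorial in each chair.
Chair I (ethyl axial, hydroxyl equatorial): E = 1.77 kcal/mol.
Chair II (ethyl equatorial, hydroxyl axial): E = 0.87 kcal/mol.
Chair II is the more stable (lower-energy) conformer, and in that chair the hydroxyl group is axial.

axial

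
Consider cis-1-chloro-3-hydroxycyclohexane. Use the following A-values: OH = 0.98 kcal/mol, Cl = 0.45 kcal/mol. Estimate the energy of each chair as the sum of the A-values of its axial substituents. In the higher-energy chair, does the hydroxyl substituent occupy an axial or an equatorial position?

axial

C1 and C3 have the same parity, so for the cis isomer the two substituents are e,e in one chair and a,a in the other.
Chair I (hydroxyl axial, chloro axial): E = 1.43 kcal/mol.
Chair II (hydroxyl equatorial, chloro equatorial): E = 0.00 kcal/mol.
Chair I is the less stable (higher-energy) conformer, and in that chair the hydroxyl group is axial.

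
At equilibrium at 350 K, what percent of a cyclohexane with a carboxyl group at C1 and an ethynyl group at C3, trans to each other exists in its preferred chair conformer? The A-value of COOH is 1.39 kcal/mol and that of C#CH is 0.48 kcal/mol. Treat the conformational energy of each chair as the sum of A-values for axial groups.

78.7%

C1 and C3 have the same parity, so for the trans isomer the two substituents are one axial and one equatorial in each chair.
Chair I (carboxyl axial, ethynyl equatorial): E = 1.39 kcal/mol; chair II (carboxyl equatorial, ethynyl axial): E = 0.48 kcal/mol.
ΔG = 0.91 kcal/mol between the two chairs.
K = exp(ΔG/RT) with R = 1.987×10⁻³ kcal mol⁻¹ K⁻¹ and T = 350 K gives K ≈ 3.7.
Fraction in the lower-energy chair = K/(K+1) = 78.7%.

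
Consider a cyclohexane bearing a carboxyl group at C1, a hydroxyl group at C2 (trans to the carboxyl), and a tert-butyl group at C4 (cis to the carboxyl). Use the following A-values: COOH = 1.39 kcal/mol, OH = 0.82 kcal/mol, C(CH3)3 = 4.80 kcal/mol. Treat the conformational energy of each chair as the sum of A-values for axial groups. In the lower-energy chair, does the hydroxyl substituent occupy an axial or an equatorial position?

axial

Chair I (carboxyl axial, hydroxyl axial, tert-butyl equatorial): E = 2.21 kcal/mol.
Chair II (carboxyl equatorial, hydroxyl equatorial, tert-butyl axial): E = 4.80 kcal/mol.
Chair I is the more stable (lower-energy) conformer, and in that chair the hydroxyl group is axial.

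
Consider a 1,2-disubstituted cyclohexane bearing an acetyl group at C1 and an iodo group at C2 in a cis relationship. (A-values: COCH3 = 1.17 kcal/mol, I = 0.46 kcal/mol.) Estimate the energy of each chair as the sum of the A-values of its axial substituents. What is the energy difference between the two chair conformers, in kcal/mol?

0.71 kcal/mol

C1 and C2 have opposite parity, so for the cis isomer the two substituents are one axial and one equatorial in each chair.
Chair I (acetyl axial, iodo equatorial): E = 1.17 kcal/mol.
Chair II (acetyl equatorial, iodo axial): E = 0.46 kcal/mol.
ΔE = 1.17 − 0.46 = 0.71 kcal/mol; chair II is more stable.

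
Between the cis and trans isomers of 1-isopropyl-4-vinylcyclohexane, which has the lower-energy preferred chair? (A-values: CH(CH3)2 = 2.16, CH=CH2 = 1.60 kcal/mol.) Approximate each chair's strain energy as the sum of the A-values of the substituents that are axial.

At 1,4 positions (parity opposite): cis → (a,e or e,a); trans → (e,e or a,a).
Best chair for cis: E = 1.60 kcal/mol; best chair for trans: E = 0.00 kcal/mol.
The trans isomer is lower by 1.60 kcal/mol.

trans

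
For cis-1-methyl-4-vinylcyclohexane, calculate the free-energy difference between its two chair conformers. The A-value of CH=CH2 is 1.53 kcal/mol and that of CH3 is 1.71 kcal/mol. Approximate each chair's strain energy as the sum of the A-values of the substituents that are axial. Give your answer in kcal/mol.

C1 and C4 have opposite parity, so for the cis isomer the two substituents are one axial and one equatorial in each chair.
Chair I (vinyl axial, methyl equatorial): E = 1.53 kcal/mol.
Chair II (vinyl equatorial, methyl axial): E = 1.71 kcal/mol.
ΔE = 1.71 − 1.53 = 0.18 kcal/mol; chair I is more stable.

0.18 kcal/mol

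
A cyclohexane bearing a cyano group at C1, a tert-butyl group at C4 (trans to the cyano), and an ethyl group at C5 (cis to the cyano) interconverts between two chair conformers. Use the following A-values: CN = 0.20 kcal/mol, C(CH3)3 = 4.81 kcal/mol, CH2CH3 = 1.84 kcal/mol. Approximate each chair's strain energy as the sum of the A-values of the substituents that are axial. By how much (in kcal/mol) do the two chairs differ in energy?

6.85 kcal/mol

Chair I (cyano axial, tert-butyl axial, ethyl axial): E = 6.85 kcal/mol.
Chair II (cyano equatorial, tert-butyl equatorial, ethyl equatorial): E = 0.00 kcal/mol.
ΔE = 6.85 − 0.00 = 6.85 kcal/mol; chair II is more stable.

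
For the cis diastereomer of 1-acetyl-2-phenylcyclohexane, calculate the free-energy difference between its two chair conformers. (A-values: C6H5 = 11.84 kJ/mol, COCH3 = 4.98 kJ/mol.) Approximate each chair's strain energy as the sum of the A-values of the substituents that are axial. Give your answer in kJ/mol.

C1 and C2 have opposite parity, so for the cis isomer the two substituents are one axial and one equatorial in each chair.
Chair I (phenyl axial, acetyl equatorial): E = 11.84 kJ/mol.
Chair II (phenyl equatorial, acetyl axial): E = 4.98 kJ/mol.
ΔE = 11.84 − 4.98 = 6.86 kJ/mol; chair II is more stable.

6.86 kJ/mol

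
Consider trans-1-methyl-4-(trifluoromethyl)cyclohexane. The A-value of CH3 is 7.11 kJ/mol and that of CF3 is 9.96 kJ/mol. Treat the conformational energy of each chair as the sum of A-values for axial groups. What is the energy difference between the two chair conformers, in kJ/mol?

17.07 kJ/mol

C1 and C4 have opposite parity, so for the trans isomer the two substituents are e,e in one chair and a,a in the other.
Chair I (methyl axial, trifluoromethyl axial): E = 17.07 kJ/mol.
Chair II (methyl equatorial, trifluoromethyl equatorial): E = 0.00 kJ/mol.
ΔE = 17.07 − 0.00 = 17.07 kJ/mol; chair II is more stable.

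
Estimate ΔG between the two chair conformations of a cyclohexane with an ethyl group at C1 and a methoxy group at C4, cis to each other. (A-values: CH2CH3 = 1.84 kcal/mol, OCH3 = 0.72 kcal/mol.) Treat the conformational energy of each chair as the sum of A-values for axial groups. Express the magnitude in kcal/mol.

1.12 kcal/mol

C1 and C4 have opposite parity, so for the cis isomer the two substituents are one axial and one equatorial in each chair.
Chair I (ethyl axial, methoxy equatorial): E = 1.84 kcal/mol.
Chair II (ethyl equatorial, methoxy axial): E = 0.72 kcal/mol.
ΔE = 1.84 − 0.72 = 1.12 kcal/mol; chair II is more stable.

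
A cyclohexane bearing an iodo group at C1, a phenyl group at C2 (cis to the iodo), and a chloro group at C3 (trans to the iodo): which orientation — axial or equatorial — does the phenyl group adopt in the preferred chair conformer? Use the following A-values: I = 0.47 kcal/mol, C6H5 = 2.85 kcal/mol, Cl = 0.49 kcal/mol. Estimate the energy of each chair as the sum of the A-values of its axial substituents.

Chair I (iodo axial, phenyl equatorial, chloro equatorial): E = 0.47 kcal/mol.
Chair II (iodo equatorial, phenyl axial, chloro axial): E = 3.34 kcal/mol.
Chair I is the more stable (lower-energy) conformer, and in that chair the phenyl group is equatorial.

equatorial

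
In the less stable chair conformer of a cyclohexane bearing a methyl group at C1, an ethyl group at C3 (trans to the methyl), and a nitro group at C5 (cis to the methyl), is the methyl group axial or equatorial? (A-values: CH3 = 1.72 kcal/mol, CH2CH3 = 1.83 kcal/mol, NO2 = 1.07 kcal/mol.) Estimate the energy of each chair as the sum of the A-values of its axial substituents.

axial

Chair I (methyl axial, ethyl equatorial, nitro axial): E = 2.79 kcal/mol.
Chair II (methyl equatorial, ethyl axial, nitro equatorial): E = 1.83 kcal/mol.
Chair I is the less stable (higher-energy) conformer, and in that chair the methyl group is axial.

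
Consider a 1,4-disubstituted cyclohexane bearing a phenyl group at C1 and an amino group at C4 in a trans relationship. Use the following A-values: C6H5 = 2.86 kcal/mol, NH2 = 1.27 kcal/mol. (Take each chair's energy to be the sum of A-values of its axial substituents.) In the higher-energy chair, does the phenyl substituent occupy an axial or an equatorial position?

axial

C1 and C4 have opposite parity, so for the trans isomer the two substituents are e,e in one chair and a,a in the other.
Chair I (phenyl axial, amino axial): E = 4.13 kcal/mol.
Chair II (phenyl equatorial, amino equatorial): E = 0.00 kcal/mol.
Chair I is the less stable (higher-energy) conformer, and in that chair the phenyl group is axial.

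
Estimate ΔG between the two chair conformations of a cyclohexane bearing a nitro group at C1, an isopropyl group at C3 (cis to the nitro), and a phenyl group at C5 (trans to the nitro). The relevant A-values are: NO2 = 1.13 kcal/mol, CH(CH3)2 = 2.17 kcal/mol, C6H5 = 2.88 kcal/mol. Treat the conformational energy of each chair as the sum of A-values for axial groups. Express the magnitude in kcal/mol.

Chair I (nitro axial, isopropyl axial, phenyl equatorial): E = 3.30 kcal/mol.
Chair II (nitro equatorial, isopropyl equatorial, phenyl axial): E = 2.88 kcal/mol.
ΔE = 3.30 − 2.88 = 0.42 kcal/mol; chair II is more stable.

0.42 kcal/mol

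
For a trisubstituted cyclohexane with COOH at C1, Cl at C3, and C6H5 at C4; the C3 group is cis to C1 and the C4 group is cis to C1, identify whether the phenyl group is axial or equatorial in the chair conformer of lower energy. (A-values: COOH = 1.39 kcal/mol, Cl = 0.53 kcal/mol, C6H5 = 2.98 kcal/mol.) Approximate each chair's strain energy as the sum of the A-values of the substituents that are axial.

equatorial

Chair I (carboxyl axial, chloro axial, phenyl equatorial): E = 1.92 kcal/mol.
Chair II (carboxyl equatorial, chloro equatorial, phenyl axial): E = 2.98 kcal/mol.
Chair I is the more stable (lower-energy) conformer, and in that chair the phenyl group is equatorial.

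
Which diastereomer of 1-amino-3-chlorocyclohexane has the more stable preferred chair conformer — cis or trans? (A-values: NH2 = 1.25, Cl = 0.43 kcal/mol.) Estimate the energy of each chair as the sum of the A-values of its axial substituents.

cis

At 1,3 positions (parity same): cis → (e,e or a,a); trans → (a,e or e,a).
Best chair for cis: E = 0.00 kcal/mol; best chair for trans: E = 0.43 kcal/mol.
The cis isomer is lower by 0.43 kcal/mol.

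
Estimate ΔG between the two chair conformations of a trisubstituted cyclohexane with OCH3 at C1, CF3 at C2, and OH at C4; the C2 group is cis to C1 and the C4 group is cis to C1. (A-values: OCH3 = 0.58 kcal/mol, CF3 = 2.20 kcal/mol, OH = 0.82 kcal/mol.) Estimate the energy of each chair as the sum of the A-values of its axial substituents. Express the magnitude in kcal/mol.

Chair I (methoxy axial, trifluoromethyl equatorial, hydroxyl equatorial): E = 0.58 kcal/mol.
Chair II (methoxy equatorial, trifluoromethyl axial, hydroxyl axial): E = 3.02 kcal/mol.
ΔE = 3.02 − 0.58 = 2.44 kcal/mol; chair I is more stable.

2.44 kcal/mol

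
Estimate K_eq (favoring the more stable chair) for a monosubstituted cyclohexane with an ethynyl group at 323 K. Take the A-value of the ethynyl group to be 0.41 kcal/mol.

One chair has the ethynyl group axial (E = 0.41 kcal/mol) and the other has it equatorial (E = 0).
ΔG = 0.41 kcal/mol between the two chairs.
K = exp(ΔG/RT) with R = 1.987×10⁻³ kcal mol⁻¹ K⁻¹ and T = 323 K gives K ≈ 1.89.

K ≈ 1.89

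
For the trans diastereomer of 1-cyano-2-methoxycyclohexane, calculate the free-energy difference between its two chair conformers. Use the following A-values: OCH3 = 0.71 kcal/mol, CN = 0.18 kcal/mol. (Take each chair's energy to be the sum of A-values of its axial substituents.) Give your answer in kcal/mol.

C1 and C2 have opposite parity, so for the trans isomer the two substituents are e,e in one chair and a,a in the other.
Chair I (methoxy axial, cyano axial): E = 0.89 kcal/mol.
Chair II (methoxy equatorial, cyano equatorial): E = 0.00 kcal/mol.
ΔE = 0.89 − 0.00 = 0.89 kcal/mol; chair II is more stable.

0.89 kcal/mol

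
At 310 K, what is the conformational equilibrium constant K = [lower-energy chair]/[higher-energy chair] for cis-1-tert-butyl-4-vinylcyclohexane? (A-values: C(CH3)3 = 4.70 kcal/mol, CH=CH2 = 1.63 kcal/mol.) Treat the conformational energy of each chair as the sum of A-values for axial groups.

K ≈ 146

C1 and C4 have opposite parity, so for the cis isomer the two substituents are one axial and one equatorial in each chair.
Chair I (tert-butyl axial, vinyl equatorial): E = 4.70 kcal/mol; chair II (tert-butyl equatorial, vinyl axial): E = 1.63 kcal/mol.
ΔG = 3.07 kcal/mol between the two chairs.
K = exp(ΔG/RT) with R = 1.987×10⁻³ kcal mol⁻¹ K⁻¹ and T = 310 K gives K ≈ 146.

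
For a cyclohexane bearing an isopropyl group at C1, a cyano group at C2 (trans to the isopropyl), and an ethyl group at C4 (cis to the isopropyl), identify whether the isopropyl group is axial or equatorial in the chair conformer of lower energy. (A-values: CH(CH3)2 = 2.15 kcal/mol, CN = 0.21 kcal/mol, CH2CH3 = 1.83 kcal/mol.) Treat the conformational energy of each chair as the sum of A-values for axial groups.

equatorial

Chair I (isopropyl axial, cyano axial, ethyl equatorial): E = 2.36 kcal/mol.
Chair II (isopropyl equatorial, cyano equatorial, ethyl axial): E = 1.83 kcal/mol.
Chair II is the more stable (lower-energy) conformer, and in that chair the isopropyl group is equatorial.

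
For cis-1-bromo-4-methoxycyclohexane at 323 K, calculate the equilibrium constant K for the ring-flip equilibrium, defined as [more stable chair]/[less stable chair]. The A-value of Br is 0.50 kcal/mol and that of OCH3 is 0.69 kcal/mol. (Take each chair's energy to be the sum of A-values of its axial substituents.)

C1 and C4 have opposite parity, so for the cis isomer the two substituents are one axial and one equatorial in each chair.
Chair I (bromo axial, methoxy equatorial): E = 0.50 kcal/mol; chair II (bromo equatorial, methoxy axial): E = 0.69 kcal/mol.
ΔG = 0.19 kcal/mol between the two chairs.
K = exp(ΔG/RT) with R = 1.987×10⁻³ kcal mol⁻¹ K⁻¹ and T = 323 K gives K ≈ 1.34.

K ≈ 1.34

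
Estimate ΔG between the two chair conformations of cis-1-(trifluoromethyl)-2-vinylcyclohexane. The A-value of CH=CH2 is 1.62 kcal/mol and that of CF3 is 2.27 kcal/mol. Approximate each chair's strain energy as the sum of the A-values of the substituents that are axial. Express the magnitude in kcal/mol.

C1 and C2 have opposite parity, so for the cis isomer the two substituents are one axial and one equatorial in each chair.
Chair I (vinyl axial, trifluoromethyl equatorial): E = 1.62 kcal/mol.
Chair II (vinyl equatorial, trifluoromethyl axial): E = 2.27 kcal/mol.
ΔE = 2.27 − 1.62 = 0.65 kcal/mol; chair I is more stable.

0.65 kcal/mol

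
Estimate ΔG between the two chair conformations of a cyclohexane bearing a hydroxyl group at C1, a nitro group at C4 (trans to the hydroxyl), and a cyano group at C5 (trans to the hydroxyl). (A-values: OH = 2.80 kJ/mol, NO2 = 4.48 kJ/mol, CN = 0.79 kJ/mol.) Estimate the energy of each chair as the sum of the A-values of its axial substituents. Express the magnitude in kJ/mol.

Chair I (hydroxyl axial, nitro axial, cyano equatorial): E = 7.28 kJ/mol.
Chair II (hydroxyl equatorial, nitro equatorial, cyano axial): E = 0.79 kJ/mol.
ΔE = 7.28 − 0.79 = 6.49 kJ/mol; chair II is more stable.

6.49 kJ/mol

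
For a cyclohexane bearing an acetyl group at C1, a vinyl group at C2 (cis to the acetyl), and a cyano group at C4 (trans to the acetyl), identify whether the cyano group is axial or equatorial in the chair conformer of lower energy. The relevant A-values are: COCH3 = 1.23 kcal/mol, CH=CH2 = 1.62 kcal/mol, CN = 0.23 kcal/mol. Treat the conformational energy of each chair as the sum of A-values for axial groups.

Chair I (acetyl axial, vinyl equatorial, cyano axial): E = 1.46 kcal/mol.
Chair II (acetyl equatorial, vinyl axial, cyano equatorial): E = 1.62 kcal/mol.
Chair I is the more stable (lower-energy) conformer, and in that chair the cyano group is axial.

axial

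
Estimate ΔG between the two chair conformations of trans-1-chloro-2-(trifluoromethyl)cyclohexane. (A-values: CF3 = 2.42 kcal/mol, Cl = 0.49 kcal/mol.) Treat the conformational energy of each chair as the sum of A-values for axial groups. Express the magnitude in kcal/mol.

C1 and C2 have opposite parity, so for the trans isomer the two substituents are e,e in one chair and a,a in the other.
Chair I (trifluoromethyl axial, chloro axial): E = 2.91 kcal/mol.
Chair II (trifluoromethyl equatorial, chloro equatorial): E = 0.00 kcal/mol.
ΔE = 2.91 − 0.00 = 2.91 kcal/mol; chair II is more stable.

2.91 kcal/mol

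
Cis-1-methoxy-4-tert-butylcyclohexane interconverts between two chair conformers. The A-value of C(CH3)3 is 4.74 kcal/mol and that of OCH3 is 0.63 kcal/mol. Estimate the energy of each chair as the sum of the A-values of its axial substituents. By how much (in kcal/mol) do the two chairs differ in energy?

C1 and C4 have opposite parity, so for the cis isomer the two substituents are one axial and one equatorial in each chair.
Chair I (tert-butyl axial, methoxy equatorial): E = 4.74 kcal/mol.
Chair II (tert-butyl equatorial, methoxy axial): E = 0.63 kcal/mol.
ΔE = 4.74 − 0.63 = 4.11 kcal/mol; chair II is more stable.

4.11 kcal/mol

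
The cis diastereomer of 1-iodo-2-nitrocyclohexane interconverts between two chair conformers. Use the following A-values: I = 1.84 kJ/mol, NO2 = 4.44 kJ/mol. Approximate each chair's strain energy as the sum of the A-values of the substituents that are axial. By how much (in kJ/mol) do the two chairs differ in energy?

2.60 kJ/mol

C1 and C2 have opposite parity, so for the cis isomer the two substituents are one axial and one equatorial in each chair.
Chair I (iodo axial, nitro equatorial): E = 1.84 kJ/mol.
Chair II (iodo equatorial, nitro axial): E = 4.44 kJ/mol.
ΔE = 4.44 − 1.84 = 2.60 kJ/mol; chair I is more stable.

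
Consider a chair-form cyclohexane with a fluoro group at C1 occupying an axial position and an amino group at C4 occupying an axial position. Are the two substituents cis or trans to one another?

C1 and C4 have opposite parity, so their axial bonds point in opposite directions.
With opposite-parity carbons, two substituents on the same face are one axial and one equatorial; opposite faces give both axial or both equatorial.
Here the groups are axial/axial → opposite face → trans.

trans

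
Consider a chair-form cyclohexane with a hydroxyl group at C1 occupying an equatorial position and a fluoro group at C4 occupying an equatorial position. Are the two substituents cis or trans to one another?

C1 and C4 have opposite parity, so their axial bonds point in opposite directions.
With opposite-parity carbons, two substituents on the same face are one axial and one equatorial; opposite faces give both axial or both equatorial.
Here the groups are equatorial/equatorial → opposite face → trans.

trans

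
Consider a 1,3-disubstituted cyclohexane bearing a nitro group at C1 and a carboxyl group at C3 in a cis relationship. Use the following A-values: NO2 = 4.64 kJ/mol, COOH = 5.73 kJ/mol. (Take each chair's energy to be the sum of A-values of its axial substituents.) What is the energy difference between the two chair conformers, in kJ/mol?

10.37 kJ/mol

C1 and C3 have the same parity, so for the cis isomer the two substituents are e,e in one chair and a,a in the other.
Chair I (nitro axial, carboxyl axial): E = 10.37 kJ/mol.
Chair II (nitro equatorial, carboxyl equatorial): E = 0.00 kJ/mol.
ΔE = 10.37 − 0.00 = 10.37 kJ/mol; chair II is more stable.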